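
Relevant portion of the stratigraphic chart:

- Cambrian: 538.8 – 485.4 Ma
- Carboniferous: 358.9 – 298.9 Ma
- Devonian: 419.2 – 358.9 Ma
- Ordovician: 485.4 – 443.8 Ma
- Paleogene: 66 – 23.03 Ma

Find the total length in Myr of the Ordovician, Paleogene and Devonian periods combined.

Duration is start − end for each: (485.4 − 443.8) + (66 − 23.03) + (419.2 − 358.9).
That is 41.6 + 42.97 + 60.3, which totals 144.87 million years.

144.87 million years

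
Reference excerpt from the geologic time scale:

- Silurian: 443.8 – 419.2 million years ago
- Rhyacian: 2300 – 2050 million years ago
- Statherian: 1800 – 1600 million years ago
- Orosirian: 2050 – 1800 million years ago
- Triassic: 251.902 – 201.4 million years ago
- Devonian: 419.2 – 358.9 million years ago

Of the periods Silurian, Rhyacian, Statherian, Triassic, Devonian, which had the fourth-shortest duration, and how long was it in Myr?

Statherian, 200 million years

Durations: Silurian 24.6; Rhyacian 250; Statherian 200; Triassic 50.502; Devonian 60.3 Myr.
Sorted shortest-first: Silurian (24.6), Triassic (50.502), Devonian (60.3), Statherian (200), Rhyacian (250).
The fourth shortest is Statherian at 200 Myr.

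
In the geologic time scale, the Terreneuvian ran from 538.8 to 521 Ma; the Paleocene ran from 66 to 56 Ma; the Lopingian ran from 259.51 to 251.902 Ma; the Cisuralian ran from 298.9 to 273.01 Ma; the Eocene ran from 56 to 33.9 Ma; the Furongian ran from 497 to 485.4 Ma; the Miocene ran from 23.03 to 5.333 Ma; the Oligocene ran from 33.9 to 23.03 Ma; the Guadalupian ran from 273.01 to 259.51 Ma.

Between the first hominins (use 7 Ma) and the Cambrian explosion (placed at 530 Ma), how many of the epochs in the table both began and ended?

The older date is 530 Ma and the younger is 7 Ma.
Epochs with start < 530 and end > 7 Ma: Furongian (497–485.4), Cisuralian (298.9–273.01), Guadalupian (273.01–259.51), Lopingian (259.51–251.902), Paleocene (66–56), Eocene (56–33.9), Oligocene (33.9–23.03).
That is 7 complete epochs.

7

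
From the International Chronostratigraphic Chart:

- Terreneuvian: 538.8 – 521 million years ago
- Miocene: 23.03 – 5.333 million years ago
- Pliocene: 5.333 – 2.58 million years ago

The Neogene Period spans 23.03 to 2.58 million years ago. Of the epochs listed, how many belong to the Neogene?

Epochs inside 23.03–2.58 Ma: Miocene, Pliocene — 2 in total.

2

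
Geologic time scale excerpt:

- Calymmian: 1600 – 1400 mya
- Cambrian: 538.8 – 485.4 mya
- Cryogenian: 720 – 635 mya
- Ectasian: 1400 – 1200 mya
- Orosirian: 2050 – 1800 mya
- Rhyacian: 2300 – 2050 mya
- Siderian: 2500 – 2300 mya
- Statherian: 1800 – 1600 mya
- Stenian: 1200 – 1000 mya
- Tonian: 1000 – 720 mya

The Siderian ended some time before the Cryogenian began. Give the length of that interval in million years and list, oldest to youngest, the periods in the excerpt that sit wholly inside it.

1580 million years; Rhyacian, Orosirian, Statherian, Calymmian, Ectasian, Stenian, Tonian

The Siderian closes at 2300 Ma and the Cryogenian opens at 720 Ma, so the interval is 2300 − 720 = 1580 Myr.
A period fits inside if it starts at or after 2300 Ma and ends at or before 720 Ma; oldest first that gives Rhyacian, Orosirian, Statherian, Calymmian, Ectasian, Stenian, Tonian.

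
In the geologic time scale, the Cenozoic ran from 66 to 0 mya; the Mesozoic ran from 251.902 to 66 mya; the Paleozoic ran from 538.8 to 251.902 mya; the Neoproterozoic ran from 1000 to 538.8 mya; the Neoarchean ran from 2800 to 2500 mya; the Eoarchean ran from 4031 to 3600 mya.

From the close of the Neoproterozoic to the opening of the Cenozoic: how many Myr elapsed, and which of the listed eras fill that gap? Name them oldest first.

The Neoproterozoic closes at 538.8 Ma and the Cenozoic opens at 66 Ma, so the interval is 538.8 − 66 = 472.8 Myr.
An era fits inside if it starts at or after 538.8 Ma and ends at or before 66 Ma; oldest first that gives Paleozoic, Mesozoic.

472.8 million years; Paleozoic, Mesozoic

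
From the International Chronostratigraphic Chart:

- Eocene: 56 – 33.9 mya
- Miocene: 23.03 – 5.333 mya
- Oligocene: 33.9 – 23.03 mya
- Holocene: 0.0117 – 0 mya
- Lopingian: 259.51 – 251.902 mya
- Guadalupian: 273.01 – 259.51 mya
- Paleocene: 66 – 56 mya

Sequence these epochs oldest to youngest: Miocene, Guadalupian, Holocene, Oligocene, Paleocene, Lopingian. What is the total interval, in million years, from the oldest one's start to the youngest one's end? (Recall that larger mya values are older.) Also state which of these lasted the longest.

Start ages (Ma): Guadalupian 273.01, Lopingian 259.51, Paleocene 66, Oligocene 33.9, Miocene 23.03, Holocene 0.0117.
Ordered oldest to youngest: Guadalupian, Lopingian, Paleocene, Oligocene, Miocene, Holocene.
Span = 273.01 − 0 = 273.01 Myr.
Durations: Miocene 17.697, Lopingian 7.608, Oligocene 10.87, Guadalupian 13.5, Holocene 0.0117, Paleocene 10 → longest is Miocene (17.697 Myr).

Guadalupian, Lopingian, Paleocene, Oligocene, Miocene, Holocene; total span 273.01 Myr; longest is Miocene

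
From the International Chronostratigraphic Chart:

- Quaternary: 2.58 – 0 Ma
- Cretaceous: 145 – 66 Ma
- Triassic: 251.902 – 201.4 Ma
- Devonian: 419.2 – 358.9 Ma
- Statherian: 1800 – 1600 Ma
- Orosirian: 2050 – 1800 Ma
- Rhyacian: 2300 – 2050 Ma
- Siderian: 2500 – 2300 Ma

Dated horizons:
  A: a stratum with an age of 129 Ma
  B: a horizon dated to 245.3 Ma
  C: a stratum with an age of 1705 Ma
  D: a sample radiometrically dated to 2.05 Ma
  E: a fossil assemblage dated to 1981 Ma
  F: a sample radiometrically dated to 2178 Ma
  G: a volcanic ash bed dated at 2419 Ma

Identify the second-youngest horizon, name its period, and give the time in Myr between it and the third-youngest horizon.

A, in the Cretaceous; 116.3 million years to B

Smaller Ma means younger, so youngest first: D 2.05 < A 129 < B 245.3 < C 1705 < E 1981 < F 2178 < G 2419.
Counting 2 along gives A (129 Ma); the excerpt puts that inside the Cretaceous, 145–66 Ma.
Next in line is B (245.3 Ma), and 245.3 − 129 = 116.3 Myr.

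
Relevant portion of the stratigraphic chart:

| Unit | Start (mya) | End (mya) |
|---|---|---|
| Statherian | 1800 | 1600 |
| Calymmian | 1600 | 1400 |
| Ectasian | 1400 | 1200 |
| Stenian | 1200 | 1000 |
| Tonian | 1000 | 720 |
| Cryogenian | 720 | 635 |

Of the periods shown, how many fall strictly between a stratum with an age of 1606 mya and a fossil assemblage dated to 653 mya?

The older date is 1606 Ma and the younger is 653 Ma.
Periods with start < 1606 and end > 653 Ma: Calymmian (1600–1400), Ectasian (1400–1200), Stenian (1200–1000), Tonian (1000–720).
That is 4 complete periods.

4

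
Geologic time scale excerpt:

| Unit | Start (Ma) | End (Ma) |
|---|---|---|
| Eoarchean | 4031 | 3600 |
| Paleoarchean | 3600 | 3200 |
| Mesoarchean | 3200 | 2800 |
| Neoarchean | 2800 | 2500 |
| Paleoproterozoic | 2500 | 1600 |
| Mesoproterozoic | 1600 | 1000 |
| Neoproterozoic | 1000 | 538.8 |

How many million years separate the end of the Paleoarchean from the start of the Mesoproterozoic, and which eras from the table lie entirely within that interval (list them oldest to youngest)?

1600 million years; Mesoarchean, Neoarchean, Paleoproterozoic

End of Paleoarchean = 3200 Ma; start of Mesoproterozoic = 1600 Ma.
Gap = 3200 − 1600 = 1600 Myr.
Eras wholly inside 3200–1600 Ma: Mesoarchean (3200–2800), Neoarchean (2800–2500), Paleoproterozoic (2500–1600).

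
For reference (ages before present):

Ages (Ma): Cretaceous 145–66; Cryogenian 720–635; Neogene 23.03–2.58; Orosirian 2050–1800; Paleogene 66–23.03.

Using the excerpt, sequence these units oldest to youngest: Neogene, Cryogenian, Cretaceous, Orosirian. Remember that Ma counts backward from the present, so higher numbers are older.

Orosirian → Cryogenian → Cretaceous → Neogene

Sorting by start age (descending Ma, since larger Ma = older): Orosirian start 2050, Cryogenian start 720, Cretaceous start 145, Neogene start 23.03.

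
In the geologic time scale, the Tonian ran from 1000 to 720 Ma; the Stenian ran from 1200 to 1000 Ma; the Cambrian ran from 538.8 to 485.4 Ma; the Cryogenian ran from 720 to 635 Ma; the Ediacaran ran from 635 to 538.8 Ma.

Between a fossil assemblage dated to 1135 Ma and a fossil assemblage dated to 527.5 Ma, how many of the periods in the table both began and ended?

The older date is 1135 Ma and the younger is 527.5 Ma.
Periods with start < 1135 and end > 527.5 Ma: Tonian (1000–720), Cryogenian (720–635), Ediacaran (635–538.8).
That is 3 complete periods.

3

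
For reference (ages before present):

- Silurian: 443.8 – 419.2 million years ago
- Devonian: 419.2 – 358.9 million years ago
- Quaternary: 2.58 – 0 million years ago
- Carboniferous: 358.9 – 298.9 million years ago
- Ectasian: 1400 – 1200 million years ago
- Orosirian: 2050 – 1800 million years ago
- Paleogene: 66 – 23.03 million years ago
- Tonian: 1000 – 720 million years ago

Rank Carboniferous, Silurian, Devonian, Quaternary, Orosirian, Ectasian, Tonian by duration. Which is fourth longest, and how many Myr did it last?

Devonian, 60.3 million years

Durations: Carboniferous 60; Silurian 24.6; Devonian 60.3; Quaternary 2.58; Orosirian 250; Ectasian 200; Tonian 280 Myr.
Sorted longest-first: Tonian (280), Orosirian (250), Ectasian (200), Devonian (60.3), Carboniferous (60), Silurian (24.6), Quaternary (2.58).
The fourth longest is Devonian at 60.3 Myr.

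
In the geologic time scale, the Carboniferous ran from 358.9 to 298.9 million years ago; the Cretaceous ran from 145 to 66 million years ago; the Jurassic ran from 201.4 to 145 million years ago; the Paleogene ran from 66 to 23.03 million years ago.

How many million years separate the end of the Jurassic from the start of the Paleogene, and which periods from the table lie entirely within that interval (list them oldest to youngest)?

79 million years; Cretaceous

The Jurassic closes at 145 Ma and the Paleogene opens at 66 Ma, so the interval is 145 − 66 = 79 Myr.
A period fits inside if it starts at or after 145 Ma and ends at or before 66 Ma; oldest first that gives Cretaceous.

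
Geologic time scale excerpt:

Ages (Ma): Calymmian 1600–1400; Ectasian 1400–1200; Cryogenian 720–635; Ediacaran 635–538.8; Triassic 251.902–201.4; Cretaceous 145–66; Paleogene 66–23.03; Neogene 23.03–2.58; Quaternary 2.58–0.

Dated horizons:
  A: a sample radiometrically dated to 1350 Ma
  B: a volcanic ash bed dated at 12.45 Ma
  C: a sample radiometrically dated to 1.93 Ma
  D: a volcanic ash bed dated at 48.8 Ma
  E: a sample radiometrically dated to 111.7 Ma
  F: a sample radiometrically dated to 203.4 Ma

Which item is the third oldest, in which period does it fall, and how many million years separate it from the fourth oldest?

E, in the Cretaceous; 62.9 million years to D

Sorted oldest-first by Ma: A (1350), F (203.4), E (111.7), D (48.8), B (12.45), C (1.93).
The third oldest is E at 111.7 Ma, which lies in 145–66 Ma: the Cretaceous.
The fourth oldest is D at 48.8 Ma; separation = |111.7 − 48.8| = 62.9 Myr.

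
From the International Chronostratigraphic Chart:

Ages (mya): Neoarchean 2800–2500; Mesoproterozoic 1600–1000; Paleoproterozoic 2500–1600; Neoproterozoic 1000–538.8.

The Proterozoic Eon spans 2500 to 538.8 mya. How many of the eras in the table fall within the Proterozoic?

Eras inside 2500–538.8 Ma: Paleoproterozoic, Mesoproterozoic, Neoproterozoic — 3 in total.

3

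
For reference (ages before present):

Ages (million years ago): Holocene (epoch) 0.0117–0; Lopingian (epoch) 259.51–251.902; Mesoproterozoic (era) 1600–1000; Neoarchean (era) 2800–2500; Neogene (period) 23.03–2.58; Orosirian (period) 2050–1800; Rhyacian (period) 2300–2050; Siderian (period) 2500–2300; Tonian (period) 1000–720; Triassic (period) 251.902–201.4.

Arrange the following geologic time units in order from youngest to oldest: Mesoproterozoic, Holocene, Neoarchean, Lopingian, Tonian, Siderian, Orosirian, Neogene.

The oldest of these is Neoarchean (starts 2800 Ma) and the youngest is Holocene (ends 0 Ma).
In between, by decreasing start age: Siderian (2500), Orosirian (2050), Mesoproterozoic (1600), Tonian (1000), Lopingian (259.51), Neogene (23.03).
Listing youngest first means reversing that sequence.

Holocene, Neogene, Lopingian, Tonian, Mesoproterozoic, Orosirian, Siderian, Neoarchean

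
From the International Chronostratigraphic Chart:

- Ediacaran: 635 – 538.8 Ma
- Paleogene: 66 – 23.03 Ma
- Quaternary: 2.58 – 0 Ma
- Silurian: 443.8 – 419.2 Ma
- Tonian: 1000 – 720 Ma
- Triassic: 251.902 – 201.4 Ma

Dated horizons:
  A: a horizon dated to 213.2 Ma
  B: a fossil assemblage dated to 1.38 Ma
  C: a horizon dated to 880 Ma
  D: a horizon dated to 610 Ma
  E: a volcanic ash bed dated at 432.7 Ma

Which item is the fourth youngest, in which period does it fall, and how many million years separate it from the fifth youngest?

Smaller Ma means younger, so youngest first: B 1.38 < A 213.2 < E 432.7 < D 610 < C 880.
Counting 4 along gives D (610 Ma); the excerpt puts that inside the Ediacaran, 635–538.8 Ma.
Next in line is C (880 Ma), and 880 − 610 = 270 Myr.

D, in the Ediacaran; 270 million years to C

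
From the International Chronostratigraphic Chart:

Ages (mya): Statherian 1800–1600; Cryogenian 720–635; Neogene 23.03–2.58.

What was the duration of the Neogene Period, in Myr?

20.45 million years

23.03 − 2.58 = 20.45 million years.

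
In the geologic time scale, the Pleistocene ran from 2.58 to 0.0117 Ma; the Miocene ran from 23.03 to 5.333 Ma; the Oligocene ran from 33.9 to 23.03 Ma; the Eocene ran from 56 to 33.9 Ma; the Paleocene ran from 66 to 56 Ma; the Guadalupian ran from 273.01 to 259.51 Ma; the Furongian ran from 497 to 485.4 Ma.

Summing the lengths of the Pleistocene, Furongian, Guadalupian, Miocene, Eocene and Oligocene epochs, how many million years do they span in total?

Duration is start − end for each: (2.58 − 0.0117) + (497 − 485.4) + (273.01 − 259.51) + (23.03 − 5.333) + (56 − 33.9) + (33.9 − 23.03).
That is 2.5683 + 11.6 + 13.5 + 17.697 + 22.1 + 10.87, which totals 78.3353 million years.

78.3353 million years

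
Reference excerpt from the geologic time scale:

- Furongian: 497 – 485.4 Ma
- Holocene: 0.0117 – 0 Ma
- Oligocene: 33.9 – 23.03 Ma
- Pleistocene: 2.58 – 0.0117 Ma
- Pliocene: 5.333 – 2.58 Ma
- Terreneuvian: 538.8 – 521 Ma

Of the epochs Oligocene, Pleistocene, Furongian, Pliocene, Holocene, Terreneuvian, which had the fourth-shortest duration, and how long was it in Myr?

Oligocene, 10.87 million years

Durations: Oligocene 10.87; Pleistocene 2.5683; Furongian 11.6; Pliocene 2.753; Holocene 0.0117; Terreneuvian 17.8 Myr.
Sorted shortest-first: Holocene (0.0117), Pleistocene (2.5683), Pliocene (2.753), Oligocene (10.87), Furongian (11.6), Terreneuvian (17.8).
The fourth shortest is Oligocene at 10.87 Myr.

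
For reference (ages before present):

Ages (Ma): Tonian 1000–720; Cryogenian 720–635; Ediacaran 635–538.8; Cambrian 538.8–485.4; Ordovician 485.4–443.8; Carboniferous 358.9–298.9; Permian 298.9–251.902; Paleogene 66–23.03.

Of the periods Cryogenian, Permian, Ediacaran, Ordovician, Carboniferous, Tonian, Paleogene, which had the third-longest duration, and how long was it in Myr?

Cryogenian, 85 million years

Start − end for each: Cryogenian 720 − 635 = 85; Permian 298.9 − 251.902 = 46.998; Ediacaran 635 − 538.8 = 96.2; Ordovician 485.4 − 443.8 = 41.6; Carboniferous 358.9 − 298.9 = 60; Tonian 1000 − 720 = 280; Paleogene 66 − 23.03 = 42.97.
Ranking these from longest: Tonian > Ediacaran > Cryogenian > Carboniferous > Permian > Paleogene > Ordovician.
Position 3 in that ranking is Cryogenian, which lasted 85 Myr.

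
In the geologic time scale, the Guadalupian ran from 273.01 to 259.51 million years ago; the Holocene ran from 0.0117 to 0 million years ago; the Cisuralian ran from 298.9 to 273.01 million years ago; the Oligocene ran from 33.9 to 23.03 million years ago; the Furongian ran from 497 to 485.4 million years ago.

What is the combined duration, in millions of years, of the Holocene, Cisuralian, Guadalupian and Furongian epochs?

51.0017 million years

Each duration: Holocene = 0.0117; Cisuralian = 25.89; Guadalupian = 13.5; Furongian = 11.6.
Sum: 0.0117 + 25.89 + 13.5 + 11.6 = 51.0017 Myr.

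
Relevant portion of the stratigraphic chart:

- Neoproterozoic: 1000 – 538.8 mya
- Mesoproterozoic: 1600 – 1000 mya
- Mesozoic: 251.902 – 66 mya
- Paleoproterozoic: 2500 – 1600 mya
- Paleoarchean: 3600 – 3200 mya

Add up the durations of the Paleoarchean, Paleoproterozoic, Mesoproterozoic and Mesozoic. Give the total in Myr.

Each duration: Paleoarchean = 400; Paleoproterozoic = 900; Mesoproterozoic = 600; Mesozoic = 185.902.
Sum: 400 + 900 + 600 + 185.902 = 2085.902 Myr.

2085.902 million years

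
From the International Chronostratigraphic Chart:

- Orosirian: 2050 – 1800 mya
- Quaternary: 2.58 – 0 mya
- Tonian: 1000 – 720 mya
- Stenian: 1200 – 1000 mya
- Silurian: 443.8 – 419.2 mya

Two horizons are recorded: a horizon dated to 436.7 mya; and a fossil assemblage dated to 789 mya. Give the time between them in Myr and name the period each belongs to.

352.3 million years apart; the first in the Silurian, the second in the Tonian

Elapsed time: 789 − 436.7 = 352.3 Myr.
436.7 Ma lies within 443.8–419.2 Ma: Silurian.
789 Ma lies within 1000–720 Ma: Tonian.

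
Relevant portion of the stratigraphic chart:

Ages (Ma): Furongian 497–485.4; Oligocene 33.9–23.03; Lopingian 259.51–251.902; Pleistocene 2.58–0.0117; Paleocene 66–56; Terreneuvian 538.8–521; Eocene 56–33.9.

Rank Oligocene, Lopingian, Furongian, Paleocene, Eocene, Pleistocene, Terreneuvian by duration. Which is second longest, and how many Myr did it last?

Terreneuvian, 17.8 million years

Durations: Oligocene 10.87; Lopingian 7.608; Furongian 11.6; Paleocene 10; Eocene 22.1; Pleistocene 2.5683; Terreneuvian 17.8 Myr.
Sorted longest-first: Eocene (22.1), Terreneuvian (17.8), Furongian (11.6), Oligocene (10.87), Paleocene (10), Lopingian (7.608), Pleistocene (2.5683).
The second longest is Terreneuvian at 17.8 Myr.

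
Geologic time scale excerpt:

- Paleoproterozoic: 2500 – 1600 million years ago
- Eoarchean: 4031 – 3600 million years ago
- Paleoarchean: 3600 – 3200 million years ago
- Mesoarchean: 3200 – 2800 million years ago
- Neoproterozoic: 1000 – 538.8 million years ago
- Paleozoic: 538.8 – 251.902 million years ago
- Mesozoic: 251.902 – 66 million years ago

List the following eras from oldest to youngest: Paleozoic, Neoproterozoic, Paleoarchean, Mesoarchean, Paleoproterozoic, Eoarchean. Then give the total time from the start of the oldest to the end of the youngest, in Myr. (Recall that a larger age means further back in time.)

From the excerpt: Paleozoic 538.8–251.902; Neoproterozoic 1000–538.8; Paleoarchean 3600–3200; Mesoarchean 3200–2800; Paleoproterozoic 2500–1600; Eoarchean 4031–3600 (Ma).
Larger Ma is earlier, so the oldest is Eoarchean and the youngest is Paleozoic; oldest to youngest: Eoarchean, Paleoarchean, Mesoarchean, Paleoproterozoic, Neoproterozoic, Paleozoic.
Oldest start 4031 minus youngest end 251.902 gives 3779.098 Myr overall.

Eoarchean → Paleoarchean → Mesoarchean → Paleoproterozoic → Neoproterozoic → Paleozoic; total span 3779.098 Myr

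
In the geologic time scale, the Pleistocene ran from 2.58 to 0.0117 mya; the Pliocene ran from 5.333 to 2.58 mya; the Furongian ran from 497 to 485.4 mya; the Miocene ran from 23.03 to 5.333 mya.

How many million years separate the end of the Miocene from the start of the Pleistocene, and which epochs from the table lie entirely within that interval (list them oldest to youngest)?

2.753 million years; Pliocene

The Miocene closes at 5.333 Ma and the Pleistocene opens at 2.58 Ma, so the interval is 5.333 − 2.58 = 2.753 Myr.
An epoch fits inside if it starts at or after 5.333 Ma and ends at or before 2.58 Ma; oldest first that gives Pliocene.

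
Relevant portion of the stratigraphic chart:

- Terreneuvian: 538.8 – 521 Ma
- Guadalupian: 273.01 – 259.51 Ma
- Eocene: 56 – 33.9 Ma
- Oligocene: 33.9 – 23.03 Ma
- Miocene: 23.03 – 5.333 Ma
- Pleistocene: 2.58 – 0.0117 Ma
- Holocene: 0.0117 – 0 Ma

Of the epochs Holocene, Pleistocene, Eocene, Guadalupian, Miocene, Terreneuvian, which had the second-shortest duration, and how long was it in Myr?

Pleistocene, 2.5683 million years

Start − end for each: Holocene 0.0117 − 0 = 0.0117; Pleistocene 2.58 − 0.0117 = 2.5683; Eocene 56 − 33.9 = 22.1; Guadalupian 273.01 − 259.51 = 13.5; Miocene 23.03 − 5.333 = 17.697; Terreneuvian 538.8 − 521 = 17.8.
Ranking these from shortest: Holocene < Pleistocene < Guadalupian < Miocene < Terreneuvian < Eocene.
Position 2 in that ranking is Pleistocene, which lasted 2.5683 Myr.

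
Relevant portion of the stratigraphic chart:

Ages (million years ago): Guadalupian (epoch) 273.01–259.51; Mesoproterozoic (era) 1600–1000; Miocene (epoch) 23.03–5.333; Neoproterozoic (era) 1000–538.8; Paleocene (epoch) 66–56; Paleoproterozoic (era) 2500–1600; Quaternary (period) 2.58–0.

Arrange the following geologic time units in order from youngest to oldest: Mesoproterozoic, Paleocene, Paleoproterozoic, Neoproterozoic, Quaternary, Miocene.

Quaternary, then Miocene, then Paleocene, then Neoproterozoic, then Mesoproterozoic, then Paleoproterozoic

Sorting by start age (ascending Ma, since larger Ma = older): Quaternary began 2.58, Miocene began 23.03, Paleocene began 66, Neoproterozoic began 1000, Mesoproterozoic began 1600, Paleoproterozoic began 2500.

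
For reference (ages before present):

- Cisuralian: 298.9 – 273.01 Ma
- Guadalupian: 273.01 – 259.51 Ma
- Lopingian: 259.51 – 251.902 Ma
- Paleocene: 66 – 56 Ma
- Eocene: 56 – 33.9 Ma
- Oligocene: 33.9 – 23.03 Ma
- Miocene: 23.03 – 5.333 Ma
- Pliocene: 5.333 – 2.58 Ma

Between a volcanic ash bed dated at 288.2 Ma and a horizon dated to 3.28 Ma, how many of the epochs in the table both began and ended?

6

288.2 Ma sits inside the Cisuralian (298.9–273.01) and 3.28 Ma inside the Pliocene (5.333–2.58); neither of those is wholly between the two dates.
The listed epochs lying completely between them are Guadalupian, Lopingian, Paleocene, Eocene, Oligocene, Miocene — 6 in all.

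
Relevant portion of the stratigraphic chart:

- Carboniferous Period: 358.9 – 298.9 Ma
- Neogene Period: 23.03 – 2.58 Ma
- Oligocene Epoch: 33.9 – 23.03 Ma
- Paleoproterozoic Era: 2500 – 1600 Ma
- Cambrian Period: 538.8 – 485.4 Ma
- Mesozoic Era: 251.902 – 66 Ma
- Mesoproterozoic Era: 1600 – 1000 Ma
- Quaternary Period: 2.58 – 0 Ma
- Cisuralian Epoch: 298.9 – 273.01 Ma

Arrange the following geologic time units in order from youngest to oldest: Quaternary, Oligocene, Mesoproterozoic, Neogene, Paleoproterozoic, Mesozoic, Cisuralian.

Quaternary → Neogene → Oligocene → Mesozoic → Cisuralian → Mesoproterozoic → Paleoproterozoic

Sorting by start age (ascending Ma, since larger Ma = older): Quaternary began 2.58, Neogene began 23.03, Oligocene began 33.9, Mesozoic began 251.902, Cisuralian began 298.9, Mesoproterozoic began 1600, Paleoproterozoic began 2500.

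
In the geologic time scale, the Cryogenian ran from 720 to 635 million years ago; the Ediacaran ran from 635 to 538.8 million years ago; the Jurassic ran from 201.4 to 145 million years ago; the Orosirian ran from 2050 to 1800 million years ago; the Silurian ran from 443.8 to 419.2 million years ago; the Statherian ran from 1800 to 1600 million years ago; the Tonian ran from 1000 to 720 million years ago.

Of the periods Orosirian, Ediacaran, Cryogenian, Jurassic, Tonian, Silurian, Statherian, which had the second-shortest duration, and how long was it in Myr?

Jurassic, 56.4 million years

Durations: Orosirian 250; Ediacaran 96.2; Cryogenian 85; Jurassic 56.4; Tonian 280; Silurian 24.6; Statherian 200 Myr.
Sorted shortest-first: Silurian (24.6), Jurassic (56.4), Cryogenian (85), Ediacaran (96.2), Statherian (200), Orosirian (250), Tonian (280).
The second shortest is Jurassic at 56.4 Myr.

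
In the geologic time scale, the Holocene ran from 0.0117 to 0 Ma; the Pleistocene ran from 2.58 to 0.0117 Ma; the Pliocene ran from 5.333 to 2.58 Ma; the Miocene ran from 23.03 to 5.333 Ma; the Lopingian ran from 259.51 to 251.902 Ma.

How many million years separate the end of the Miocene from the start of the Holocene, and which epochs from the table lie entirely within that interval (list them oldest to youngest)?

5.3213 million years; Pliocene, Pleistocene

End of Miocene = 5.333 Ma; start of Holocene = 0.0117 Ma.
Gap = 5.333 − 0.0117 = 5.3213 Myr.
Epochs wholly inside 5.333–0.0117 Ma: Pliocene (5.333–2.58), Pleistocene (2.58–0.0117).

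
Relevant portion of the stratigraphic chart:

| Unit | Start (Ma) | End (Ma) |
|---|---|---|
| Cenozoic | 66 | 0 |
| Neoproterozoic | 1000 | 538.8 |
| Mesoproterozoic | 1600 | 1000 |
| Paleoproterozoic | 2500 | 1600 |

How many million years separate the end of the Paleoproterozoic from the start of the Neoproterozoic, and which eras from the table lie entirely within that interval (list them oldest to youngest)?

600 million years; Mesoproterozoic

End of Paleoproterozoic = 1600 Ma; start of Neoproterozoic = 1000 Ma.
Gap = 1600 − 1000 = 600 Myr.
Eras wholly inside 1600–1000 Ma: Mesoproterozoic (1600–1000).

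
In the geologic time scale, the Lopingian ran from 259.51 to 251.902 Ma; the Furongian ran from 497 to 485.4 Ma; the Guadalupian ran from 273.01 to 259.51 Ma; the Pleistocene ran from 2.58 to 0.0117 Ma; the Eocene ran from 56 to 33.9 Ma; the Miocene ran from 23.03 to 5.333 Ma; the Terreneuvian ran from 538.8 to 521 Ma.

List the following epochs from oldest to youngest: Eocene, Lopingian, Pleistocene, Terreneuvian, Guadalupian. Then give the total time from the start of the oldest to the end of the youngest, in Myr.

Terreneuvian → Guadalupian → Lopingian → Eocene → Pleistocene; total span 538.7883 Myr

From the excerpt: Eocene 56–33.9; Lopingian 259.51–251.902; Pleistocene 2.58–0.0117; Terreneuvian 538.8–521; Guadalupian 273.01–259.51 (Ma).
Larger Ma is earlier, so the oldest is Terreneuvian and the youngest is Pleistocene; oldest to youngest: Terreneuvian, Guadalupian, Lopingian, Eocene, Pleistocene.
Oldest start 538.8 minus youngest end 0.0117 gives 538.7883 Myr overall.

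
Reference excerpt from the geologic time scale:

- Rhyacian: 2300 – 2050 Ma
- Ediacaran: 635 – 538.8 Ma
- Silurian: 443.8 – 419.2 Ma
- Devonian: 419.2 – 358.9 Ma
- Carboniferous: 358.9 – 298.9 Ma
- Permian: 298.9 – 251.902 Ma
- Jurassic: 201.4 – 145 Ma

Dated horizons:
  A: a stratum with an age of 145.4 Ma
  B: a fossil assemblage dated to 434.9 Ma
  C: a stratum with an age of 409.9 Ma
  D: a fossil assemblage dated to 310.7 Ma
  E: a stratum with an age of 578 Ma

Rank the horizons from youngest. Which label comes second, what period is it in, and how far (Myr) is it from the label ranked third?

D, in the Carboniferous; 99.2 million years to C

Sorted youngest-first by Ma: A (145.4), D (310.7), C (409.9), B (434.9), E (578).
The second youngest is D at 310.7 Ma, which lies in 358.9–298.9 Ma: the Carboniferous.
The third youngest is C at 409.9 Ma; separation = |310.7 − 409.9| = 99.2 Myr.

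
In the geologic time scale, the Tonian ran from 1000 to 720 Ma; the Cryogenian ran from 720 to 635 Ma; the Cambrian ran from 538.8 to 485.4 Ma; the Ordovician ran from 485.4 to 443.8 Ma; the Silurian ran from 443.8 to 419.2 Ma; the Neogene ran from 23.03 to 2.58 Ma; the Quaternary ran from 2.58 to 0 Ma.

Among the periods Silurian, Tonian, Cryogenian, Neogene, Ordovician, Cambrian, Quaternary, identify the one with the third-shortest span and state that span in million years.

Silurian, 24.6 million years

Start − end for each: Silurian 443.8 − 419.2 = 24.6; Tonian 1000 − 720 = 280; Cryogenian 720 − 635 = 85; Neogene 23.03 − 2.58 = 20.45; Ordovician 485.4 − 443.8 = 41.6; Cambrian 538.8 − 485.4 = 53.4; Quaternary 2.58 − 0 = 2.58.
Ranking these from shortest: Quaternary < Neogene < Silurian < Ordovician < Cambrian < Cryogenian < Tonian.
Position 3 in that ranking is Silurian, which lasted 24.6 Myr.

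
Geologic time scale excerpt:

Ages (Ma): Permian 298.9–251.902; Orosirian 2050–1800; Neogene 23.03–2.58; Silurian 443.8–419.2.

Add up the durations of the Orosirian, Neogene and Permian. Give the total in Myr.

Duration is start − end for each: (2050 − 1800) + (23.03 − 2.58) + (298.9 − 251.902).
That is 250 + 20.45 + 46.998, which totals 317.448 million years.

317.448 million years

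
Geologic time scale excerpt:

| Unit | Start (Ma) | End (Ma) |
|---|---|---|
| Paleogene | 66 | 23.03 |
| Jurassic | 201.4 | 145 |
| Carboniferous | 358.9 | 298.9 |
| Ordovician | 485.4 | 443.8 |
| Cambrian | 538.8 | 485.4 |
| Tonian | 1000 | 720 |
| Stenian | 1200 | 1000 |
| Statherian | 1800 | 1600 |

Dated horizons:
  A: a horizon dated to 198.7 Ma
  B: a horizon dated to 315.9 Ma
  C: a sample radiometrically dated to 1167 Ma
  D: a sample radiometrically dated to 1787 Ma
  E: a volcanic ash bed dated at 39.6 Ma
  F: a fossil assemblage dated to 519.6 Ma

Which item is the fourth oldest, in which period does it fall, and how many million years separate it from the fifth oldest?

Sorted oldest-first by Ma: D (1787), C (1167), F (519.6), B (315.9), A (198.7), E (39.6).
The fourth oldest is B at 315.9 Ma, which lies in 358.9–298.9 Ma: the Carboniferous.
The fifth oldest is A at 198.7 Ma; separation = |315.9 − 198.7| = 117.2 Myr.

B, in the Carboniferous; 117.2 million years to A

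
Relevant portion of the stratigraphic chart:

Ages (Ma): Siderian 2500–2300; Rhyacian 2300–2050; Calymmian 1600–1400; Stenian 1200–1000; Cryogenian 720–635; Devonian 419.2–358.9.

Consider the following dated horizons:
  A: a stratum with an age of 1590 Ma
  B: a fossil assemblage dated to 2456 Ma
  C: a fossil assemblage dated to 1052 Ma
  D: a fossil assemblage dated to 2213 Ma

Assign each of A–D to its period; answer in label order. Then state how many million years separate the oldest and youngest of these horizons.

A — Calymmian; B — Siderian; C — Stenian; D — Rhyacian; span 1404 million years

A: 1590 Ma lies in 1600–1400 Ma, so Calymmian.
B: 2456 Ma lies in 2500–2300 Ma, so Siderian.
C: 1052 Ma lies in 1200–1000 Ma, so Stenian.
D: 2213 Ma lies in 2300–2050 Ma, so Rhyacian.
Oldest = 2456 Ma, youngest = 1052 Ma → span 1404 Myr.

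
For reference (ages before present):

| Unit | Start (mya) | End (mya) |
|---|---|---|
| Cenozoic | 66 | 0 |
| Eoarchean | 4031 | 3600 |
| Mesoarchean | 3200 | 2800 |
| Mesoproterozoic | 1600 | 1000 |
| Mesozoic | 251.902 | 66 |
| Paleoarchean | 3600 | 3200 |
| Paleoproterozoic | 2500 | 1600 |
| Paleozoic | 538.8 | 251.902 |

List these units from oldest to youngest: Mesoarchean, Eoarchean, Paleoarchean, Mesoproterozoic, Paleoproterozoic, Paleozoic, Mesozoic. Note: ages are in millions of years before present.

Eoarchean, Paleoarchean, Mesoarchean, Paleoproterozoic, Mesoproterozoic, Paleozoic, Mesozoic

The oldest of these is Eoarchean (starts 4031 Ma) and the youngest is Mesozoic (ends 66 Ma).
In between, by decreasing start age: Paleoarchean (3600), Mesoarchean (3200), Paleoproterozoic (2500), Mesoproterozoic (1600), Paleozoic (538.8).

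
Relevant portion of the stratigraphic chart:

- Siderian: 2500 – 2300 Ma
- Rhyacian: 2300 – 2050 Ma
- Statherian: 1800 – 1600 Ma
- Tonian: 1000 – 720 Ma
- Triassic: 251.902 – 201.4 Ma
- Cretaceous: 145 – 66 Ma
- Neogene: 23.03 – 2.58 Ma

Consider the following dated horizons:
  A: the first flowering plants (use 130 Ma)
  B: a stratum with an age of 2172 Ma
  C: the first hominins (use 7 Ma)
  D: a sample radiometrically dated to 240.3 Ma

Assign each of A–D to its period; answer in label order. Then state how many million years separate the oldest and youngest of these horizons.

A — Cretaceous; B — Rhyacian; C — Neogene; D — Triassic; span 2165 million years

Match each age against the start–end ranges in the excerpt: A = 130 Ma → Cretaceous (145–66); B = 2172 Ma → Rhyacian (2300–2050); C = 7 Ma → Neogene (23.03–2.58); D = 240.3 Ma → Triassic (251.902–201.4).
The largest age is 2172 Ma and the smallest is 7 Ma; their difference is 2165 Myr.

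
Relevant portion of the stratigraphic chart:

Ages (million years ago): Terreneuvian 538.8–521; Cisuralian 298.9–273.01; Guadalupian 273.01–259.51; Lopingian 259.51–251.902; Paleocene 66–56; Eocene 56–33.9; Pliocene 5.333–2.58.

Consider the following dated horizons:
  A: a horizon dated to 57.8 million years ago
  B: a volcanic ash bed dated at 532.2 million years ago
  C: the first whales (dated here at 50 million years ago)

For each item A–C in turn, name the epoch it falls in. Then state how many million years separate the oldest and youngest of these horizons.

A — Paleocene; B — Terreneuvian; C — Eocene; span 482.2 million years

A: 57.8 Ma lies in 66–56 Ma, so Paleocene.
B: 532.2 Ma lies in 538.8–521 Ma, so Terreneuvian.
C: 50 Ma lies in 56–33.9 Ma, so Eocene.
Oldest = 532.2 Ma, youngest = 50 Ma → span 482.2 Myr.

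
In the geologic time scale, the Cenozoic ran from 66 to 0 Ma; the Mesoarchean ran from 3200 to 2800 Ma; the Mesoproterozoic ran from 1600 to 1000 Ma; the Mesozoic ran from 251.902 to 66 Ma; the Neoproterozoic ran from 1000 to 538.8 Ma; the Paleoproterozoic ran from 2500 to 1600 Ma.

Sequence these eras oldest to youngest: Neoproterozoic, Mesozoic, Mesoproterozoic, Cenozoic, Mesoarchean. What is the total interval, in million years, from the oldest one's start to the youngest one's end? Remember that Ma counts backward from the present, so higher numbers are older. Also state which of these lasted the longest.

Start ages (Ma): Mesoarchean 3200, Mesoproterozoic 1600, Neoproterozoic 1000, Mesozoic 251.902, Cenozoic 66.
Ordered oldest to youngest: Mesoarchean, Mesoproterozoic, Neoproterozoic, Mesozoic, Cenozoic.
Span = 3200 − 0 = 3200 Myr.
Durations: Mesozoic 185.902, Neoproterozoic 461.2, Cenozoic 66, Mesoarchean 400, Mesoproterozoic 600 → longest is Mesoproterozoic (600 Myr).

Mesoarchean → Mesoproterozoic → Neoproterozoic → Mesozoic → Cenozoic; total span 3200 Myr; longest is Mesoproterozoic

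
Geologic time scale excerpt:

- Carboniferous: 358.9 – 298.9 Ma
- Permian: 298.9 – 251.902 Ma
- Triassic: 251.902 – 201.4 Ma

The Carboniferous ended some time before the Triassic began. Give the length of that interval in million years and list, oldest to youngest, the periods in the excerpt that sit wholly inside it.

46.998 million years; Permian

The Carboniferous closes at 298.9 Ma and the Triassic opens at 251.902 Ma, so the interval is 298.9 − 251.902 = 46.998 Myr.
A period fits inside if it starts at or after 298.9 Ma and ends at or before 251.902 Ma; oldest first that gives Permian.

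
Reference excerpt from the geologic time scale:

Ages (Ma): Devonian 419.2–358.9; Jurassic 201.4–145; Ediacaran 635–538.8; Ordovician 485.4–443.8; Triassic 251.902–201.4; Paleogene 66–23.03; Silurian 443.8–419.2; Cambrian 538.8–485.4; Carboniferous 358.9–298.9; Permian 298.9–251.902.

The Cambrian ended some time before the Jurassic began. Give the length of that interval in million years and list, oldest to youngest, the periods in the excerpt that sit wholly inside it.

End of Cambrian = 485.4 Ma; start of Jurassic = 201.4 Ma.
Gap = 485.4 − 201.4 = 284 Myr.
Periods wholly inside 485.4–201.4 Ma: Ordovician (485.4–443.8), Silurian (443.8–419.2), Devonian (419.2–358.9), Carboniferous (358.9–298.9), Permian (298.9–251.902), Triassic (251.902–201.4).

284 million years; Ordovician, Silurian, Devonian, Carboniferous, Permian, Triassic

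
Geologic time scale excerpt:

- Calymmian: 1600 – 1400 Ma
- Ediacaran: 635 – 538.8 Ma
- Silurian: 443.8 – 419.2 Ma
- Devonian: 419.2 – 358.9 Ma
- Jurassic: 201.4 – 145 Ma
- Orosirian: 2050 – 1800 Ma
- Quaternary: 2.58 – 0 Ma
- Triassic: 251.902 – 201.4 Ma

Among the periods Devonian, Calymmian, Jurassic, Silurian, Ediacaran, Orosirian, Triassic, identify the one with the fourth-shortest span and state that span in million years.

Devonian, 60.3 million years

Start − end for each: Devonian 419.2 − 358.9 = 60.3; Calymmian 1600 − 1400 = 200; Jurassic 201.4 − 145 = 56.4; Silurian 443.8 − 419.2 = 24.6; Ediacaran 635 − 538.8 = 96.2; Orosirian 2050 − 1800 = 250; Triassic 251.902 − 201.4 = 50.502.
Ranking these from shortest: Silurian < Triassic < Jurassic < Devonian < Ediacaran < Calymmian < Orosirian.
Position 4 in that ranking is Devonian, which lasted 60.3 Myr.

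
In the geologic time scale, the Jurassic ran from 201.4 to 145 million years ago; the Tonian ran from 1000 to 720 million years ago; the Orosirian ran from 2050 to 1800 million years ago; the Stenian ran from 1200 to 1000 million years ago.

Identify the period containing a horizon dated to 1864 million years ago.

1864 Ma lies between 2050 and 1800 Ma, so it falls in the Orosirian.

Orosirian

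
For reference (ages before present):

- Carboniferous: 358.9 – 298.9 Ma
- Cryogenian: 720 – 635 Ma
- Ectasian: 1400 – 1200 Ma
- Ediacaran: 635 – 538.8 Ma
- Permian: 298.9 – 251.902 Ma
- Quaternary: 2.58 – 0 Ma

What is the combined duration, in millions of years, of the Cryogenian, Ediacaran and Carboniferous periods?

Each duration: Cryogenian = 85; Ediacaran = 96.2; Carboniferous = 60.
Sum: 85 + 96.2 + 60 = 241.2 Myr.

241.2 million years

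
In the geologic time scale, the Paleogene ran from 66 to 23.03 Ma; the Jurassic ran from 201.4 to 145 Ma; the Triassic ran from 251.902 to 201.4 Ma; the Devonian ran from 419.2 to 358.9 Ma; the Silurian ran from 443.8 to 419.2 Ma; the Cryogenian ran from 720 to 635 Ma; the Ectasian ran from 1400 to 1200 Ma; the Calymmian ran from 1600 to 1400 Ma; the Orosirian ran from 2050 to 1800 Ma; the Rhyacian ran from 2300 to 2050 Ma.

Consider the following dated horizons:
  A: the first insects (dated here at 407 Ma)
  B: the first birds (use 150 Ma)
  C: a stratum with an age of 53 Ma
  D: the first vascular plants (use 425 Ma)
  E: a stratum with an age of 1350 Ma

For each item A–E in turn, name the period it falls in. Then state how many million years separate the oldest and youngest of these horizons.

A — Devonian; B — Jurassic; C — Paleogene; D — Silurian; E — Ectasian; span 1297 million years

Match each age against the start–end ranges in the excerpt: A = 407 Ma → Devonian (419.2–358.9); B = 150 Ma → Jurassic (201.4–145); C = 53 Ma → Paleogene (66–23.03); D = 425 Ma → Silurian (443.8–419.2); E = 1350 Ma → Ectasian (1400–1200).
The largest age is 1350 Ma and the smallest is 53 Ma; their difference is 1297 Myr.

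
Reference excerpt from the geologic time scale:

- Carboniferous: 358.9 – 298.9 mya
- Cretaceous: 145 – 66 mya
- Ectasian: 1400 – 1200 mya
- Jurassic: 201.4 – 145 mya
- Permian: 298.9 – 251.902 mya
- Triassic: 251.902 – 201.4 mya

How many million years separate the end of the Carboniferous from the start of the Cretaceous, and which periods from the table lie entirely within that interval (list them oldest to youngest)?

153.9 million years; Permian, Triassic, Jurassic

End of Carboniferous = 298.9 Ma; start of Cretaceous = 145 Ma.
Gap = 298.9 − 145 = 153.9 Myr.
Periods wholly inside 298.9–145 Ma: Permian (298.9–251.902), Triassic (251.902–201.4), Jurassic (201.4–145).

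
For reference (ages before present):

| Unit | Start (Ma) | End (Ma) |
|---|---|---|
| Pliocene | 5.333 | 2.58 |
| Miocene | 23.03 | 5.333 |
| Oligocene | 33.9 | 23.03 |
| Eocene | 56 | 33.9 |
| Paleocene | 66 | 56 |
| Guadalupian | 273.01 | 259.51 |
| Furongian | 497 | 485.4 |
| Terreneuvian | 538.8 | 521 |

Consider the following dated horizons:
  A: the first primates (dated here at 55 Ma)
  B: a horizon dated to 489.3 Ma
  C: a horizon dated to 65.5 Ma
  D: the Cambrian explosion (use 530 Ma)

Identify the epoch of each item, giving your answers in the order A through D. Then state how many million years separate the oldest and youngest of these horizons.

A — Eocene; B — Furongian; C — Paleocene; D — Terreneuvian; span 475 million years

A: 55 Ma lies in 56–33.9 Ma, so Eocene.
B: 489.3 Ma lies in 497–485.4 Ma, so Furongian.
C: 65.5 Ma lies in 66–56 Ma, so Paleocene.
D: 530 Ma lies in 538.8–521 Ma, so Terreneuvian.
Oldest = 530 Ma, youngest = 55 Ma → span 475 Myr.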